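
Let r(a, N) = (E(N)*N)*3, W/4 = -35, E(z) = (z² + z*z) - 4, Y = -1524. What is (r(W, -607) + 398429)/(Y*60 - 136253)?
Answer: 1341485545/227693 ≈ 5891.6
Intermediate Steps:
E(z) = -4 + 2*z² (E(z) = (z² + z²) - 4 = 2*z² - 4 = -4 + 2*z²)
W = -140 (W = 4*(-35) = -140)
r(a, N) = 3*N*(-4 + 2*N²) (r(a, N) = ((-4 + 2*N²)*N)*3 = (N*(-4 + 2*N²))*3 = 3*N*(-4 + 2*N²))
(r(W, -607) + 398429)/(Y*60 - 136253) = (6*(-607)*(-2 + (-607)²) + 398429)/(-1524*60 - 136253) = (6*(-607)*(-2 + 368449) + 398429)/(-91440 - 136253) = (6*(-607)*368447 + 398429)/(-227693) = (-1341883974 + 398429)*(-1/227693) = -1341485545*(-1/227693) = 1341485545/227693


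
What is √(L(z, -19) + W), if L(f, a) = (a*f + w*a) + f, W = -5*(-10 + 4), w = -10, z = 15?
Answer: 5*I*√2 ≈ 7.0711*I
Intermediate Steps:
W = 30 (W = -5*(-6) = 30)
L(f, a) = f - 10*a + a*f (L(f, a) = (a*f - 10*a) + f = (-10*a + a*f) + f = f - 10*a + a*f)
√(L(z, -19) + W) = √((15 - 10*(-19) - 19*15) + 30) = √((15 + 190 - 285) + 30) = √(-80 + 30) = √(-50) = 5*I*√2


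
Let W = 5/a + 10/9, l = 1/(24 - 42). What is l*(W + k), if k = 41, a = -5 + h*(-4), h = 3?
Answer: -3199/1377 ≈ -2.3232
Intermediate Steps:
a = -17 (a = -5 + 3*(-4) = -5 - 12 = -17)
l = -1/18 (l = 1/(-18) = -1/18 ≈ -0.055556)
W = 125/153 (W = 5/(-17) + 10/9 = 5*(-1/17) + 10*(⅑) = -5/17 + 10/9 = 125/153 ≈ 0.81699)
l*(W + k) = -(125/153 + 41)/18 = -1/18*6398/153 = -3199/1377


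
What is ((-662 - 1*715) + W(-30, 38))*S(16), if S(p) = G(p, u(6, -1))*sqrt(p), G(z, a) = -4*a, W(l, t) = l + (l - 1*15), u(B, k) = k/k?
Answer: 23232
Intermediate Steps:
u(B, k) = 1
W(l, t) = -15 + 2*l (W(l, t) = l + (l - 15) = l + (-15 + l) = -15 + 2*l)
S(p) = -4*sqrt(p) (S(p) = (-4*1)*sqrt(p) = -4*sqrt(p))
((-662 - 1*715) + W(-30, 38))*S(16) = ((-662 - 1*715) + (-15 + 2*(-30)))*(-4*sqrt(16)) = ((-662 - 715) + (-15 - 60))*(-4*4) = (-1377 - 75)*(-16) = -1452*(-16) = 23232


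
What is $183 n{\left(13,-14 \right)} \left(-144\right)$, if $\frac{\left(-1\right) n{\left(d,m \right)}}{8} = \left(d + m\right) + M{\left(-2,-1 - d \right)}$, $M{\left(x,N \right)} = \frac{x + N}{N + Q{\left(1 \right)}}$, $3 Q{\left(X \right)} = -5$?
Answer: $\frac{210816}{47} \approx 4485.4$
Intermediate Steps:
$Q{\left(X \right)} = - \frac{5}{3}$ ($Q{\left(X \right)} = \frac{1}{3} \left(-5\right) = - \frac{5}{3}$)
$M{\left(x,N \right)} = \frac{N + x}{- \frac{5}{3} + N}$ ($M{\left(x,N \right)} = \frac{x + N}{N - \frac{5}{3}} = \frac{N + x}{- \frac{5}{3} + N}$)
$n{\left(d,m \right)} = - 8 d - 8 m - \frac{24 \left(-3 - d\right)}{-8 - 3 d}$ ($n{\left(d,m \right)} = - 8 \left(\left(d + m\right) + \frac{3 \left(\left(-1 - d\right) - 2\right)}{-5 + 3 \left(-1 - d\right)}\right) = - 8 \left(\left(d + m\right) + \frac{3 \left(-3 - d\right)}{-5 - \left(3 + 3 d\right)}\right) = - 8 \left(\left(d + m\right) + \frac{3 \left(-3 - d\right)}{-8 - 3 d}\right) = - 8 \left(d + m + \frac{3 \left(-3 - d\right)}{-8 - 3 d}\right) = - 8 d - 8 m - \frac{24 \left(-3 - d\right)}{-8 - 3 d}$)
$183 n{\left(13,-14 \right)} \left(-144\right) = 183 \frac{8 \left(-9 - 39 + \left(8 + 3 \cdot 13\right) \left(\left(-1\right) 13 - -14\right)\right)}{8 + 3 \cdot 13} \left(-144\right) = 183 \frac{8 \left(-9 - 39 + \left(8 + 39\right) \left(-13 + 14\right)\right)}{8 + 39} \left(-144\right) = 183 \frac{8 \left(-9 - 39 + 47 \cdot 1\right)}{47} \left(-144\right) = 183 \cdot 8 \cdot \frac{1}{47} \left(-9 - 39 + 47\right) \left(-144\right) = 183 \cdot 8 \cdot \frac{1}{47} \left(-1\right) \left(-144\right) = 183 \left(- \frac{8}{47}\right) \left(-144\right) = \left(- \frac{1464}{47}\right) \left(-144\right) = \frac{210816}{47}$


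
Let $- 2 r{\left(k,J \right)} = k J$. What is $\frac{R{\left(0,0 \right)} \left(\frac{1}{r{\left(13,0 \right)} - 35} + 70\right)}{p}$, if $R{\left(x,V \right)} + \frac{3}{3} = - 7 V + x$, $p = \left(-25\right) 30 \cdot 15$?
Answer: $\frac{2449}{393750} \approx 0.0062197$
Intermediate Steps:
$r{\left(k,J \right)} = - \frac{J k}{2}$ ($r{\left(k,J \right)} = - \frac{k J}{2} = - \frac{J k}{2}$)
$p = -11250$ ($p = \left(-750\right) 15 = -11250$)
$R{\left(x,V \right)} = -1 + x - 7 V$ ($R{\left(x,V \right)} = -1 - \left(- x + 7 V\right) = -1 + x - 7 V$)
$\frac{R{\left(0,0 \right)} \left(\frac{1}{r{\left(13,0 \right)} - 35} + 70\right)}{p} = \frac{\left(-1 + 0 - 0\right) \left(\frac{1}{\left(- \frac{1}{2}\right) 0 \cdot 13 - 35} + 70\right)}{-11250} = \left(-1 + 0 + 0\right) \left(\frac{1}{0 - 35} + 70\right) \left(- \frac{1}{11250}\right) = - (\frac{1}{-35} + 70) \left(- \frac{1}{11250}\right) = - (- \frac{1}{35} + 70) \left(- \frac{1}{11250}\right) = \left(-1\right) \frac{2449}{35} \left(- \frac{1}{11250}\right) = \left(- \frac{2449}{35}\right) \left(- \frac{1}{11250}\right) = \frac{2449}{393750}$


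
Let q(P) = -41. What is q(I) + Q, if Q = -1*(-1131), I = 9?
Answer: 1090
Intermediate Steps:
Q = 1131
q(I) + Q = -41 + 1131 = 1090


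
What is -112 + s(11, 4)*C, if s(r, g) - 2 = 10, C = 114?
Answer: 1256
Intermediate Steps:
s(r, g) = 12 (s(r, g) = 2 + 10 = 12)
-112 + s(11, 4)*C = -112 + 12*114 = -112 + 1368 = 1256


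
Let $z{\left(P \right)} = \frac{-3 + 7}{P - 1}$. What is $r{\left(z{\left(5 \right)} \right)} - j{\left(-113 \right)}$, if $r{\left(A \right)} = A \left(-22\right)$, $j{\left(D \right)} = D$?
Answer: $91$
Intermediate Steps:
$z{\left(P \right)} = \frac{4}{-1 + P}$
$r{\left(A \right)} = - 22 A$
$r{\left(z{\left(5 \right)} \right)} - j{\left(-113 \right)} = - 22 \frac{4}{-1 + 5} - -113 = - 22 \cdot \frac{4}{4} + 113 = - 22 \cdot 4 \cdot \frac{1}{4} + 113 = \left(-22\right) 1 + 113 = -22 + 113 = 91$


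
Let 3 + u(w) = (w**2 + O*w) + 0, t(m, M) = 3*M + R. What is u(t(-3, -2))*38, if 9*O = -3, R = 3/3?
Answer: 2698/3 ≈ 899.33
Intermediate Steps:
R = 1 (R = 3*(1/3) = 1)
O = -1/3 (O = (1/9)*(-3) = -1/3 ≈ -0.33333)
t(m, M) = 1 + 3*M (t(m, M) = 3*M + 1 = 1 + 3*M)
u(w) = -3 + w**2 - w/3 (u(w) = -3 + ((w**2 - w/3) + 0) = -3 + (w**2 - w/3) = -3 + w**2 - w/3)
u(t(-3, -2))*38 = (-3 + (1 + 3*(-2))**2 - (1 + 3*(-2))/3)*38 = (-3 + (1 - 6)**2 - (1 - 6)/3)*38 = (-3 + (-5)**2 - 1/3*(-5))*38 = (-3 + 25 + 5/3)*38 = (71/3)*38 = 2698/3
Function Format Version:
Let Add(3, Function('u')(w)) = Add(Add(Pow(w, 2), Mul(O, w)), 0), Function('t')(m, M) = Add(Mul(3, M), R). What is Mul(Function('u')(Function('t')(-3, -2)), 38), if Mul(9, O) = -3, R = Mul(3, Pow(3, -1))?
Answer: Rational(2698, 3) ≈ 899.33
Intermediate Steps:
R = 1 (R = Mul(3, Rational(1, 3)) = 1)
O = Rational(-1, 3) (O = Mul(Rational(1, 9), -3) = Rational(-1, 3) ≈ -0.33333)
Function('t')(m, M) = Add(1, Mul(3, M)) (Function('t')(m, M) = Add(Mul(3, M), 1) = Add(1, Mul(3, M)))
Function('u')(w) = Add(-3, Pow(w, 2), Mul(Rational(-1, 3), w)) (Function('u')(w) = Add(-3, Add(Add(Pow(w, 2), Mul(Rational(-1, 3), w)), 0)) = Add(-3, Add(Pow(w, 2), Mul(Rational(-1, 3), w))) = Add(-3, Pow(w, 2), Mul(Rational(-1, 3), w)))
Mul(Function('u')(Function('t')(-3, -2)), 38) = Mul(Add(-3, Pow(Add(1, Mul(3, -2)), 2), Mul(Rational(-1, 3), Add(1, Mul(3, -2)))), 38) = Mul(Add(-3, Pow(Add(1, -6), 2), Mul(Rational(-1, 3), Add(1, -6))), 38) = Mul(Add(-3, Pow(-5, 2), Mul(Rational(-1, 3), -5)), 38) = Mul(Add(-3, 25, Rational(5, 3)), 38) = Mul(Rational(71, 3), 38) = Rational(2698, 3)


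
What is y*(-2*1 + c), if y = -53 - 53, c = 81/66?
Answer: 901/11 ≈ 81.909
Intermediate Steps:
c = 27/22 (c = 81*(1/66) = 27/22 ≈ 1.2273)
y = -106
y*(-2*1 + c) = -106*(-2*1 + 27/22) = -106*(-2 + 27/22) = -106*(-17/22) = 901/11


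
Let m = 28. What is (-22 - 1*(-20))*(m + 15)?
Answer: -86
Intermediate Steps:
(-22 - 1*(-20))*(m + 15) = (-22 - 1*(-20))*(28 + 15) = (-22 + 20)*43 = -2*43 = -86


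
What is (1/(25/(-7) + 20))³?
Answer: 343/1520875 ≈ 0.00022553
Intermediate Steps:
(1/(25/(-7) + 20))³ = (1/(25*(-⅐) + 20))³ = (1/(-25/7 + 20))³ = (1/(115/7))³ = (7/115)³ = 343/1520875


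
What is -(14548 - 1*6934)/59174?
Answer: -3807/29587 ≈ -0.12867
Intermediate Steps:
-(14548 - 1*6934)/59174 = -(14548 - 6934)*(1/59174) = -1*7614*(1/59174) = -7614*1/59174 = -3807/29587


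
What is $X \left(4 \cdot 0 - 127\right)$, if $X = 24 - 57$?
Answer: $4191$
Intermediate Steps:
$X = -33$
$X \left(4 \cdot 0 - 127\right) = - 33 \left(4 \cdot 0 - 127\right) = - 33 \left(0 - 127\right) = \left(-33\right) \left(-127\right) = 4191$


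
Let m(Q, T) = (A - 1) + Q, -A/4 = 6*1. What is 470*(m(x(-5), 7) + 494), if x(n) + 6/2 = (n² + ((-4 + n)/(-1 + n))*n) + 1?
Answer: 227715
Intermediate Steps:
A = -24 ≈ -24.000
x(n) = -2 + n² + n*(-4 + n)/(-1 + n) (x(n) = -3 + ((n² + ((-4 + n)/(-1 + n))*n) + 1) = -3 + ((n² + n*(-4 + n)/(-1 + n)) + 1) = -3 + (1 + n² + n*(-4 + n)/(-1 + n)) = -2 + n² + n*(-4 + n)/(-1 + n))
m(Q, T) = -25 + Q (m(Q, T) = (-24 - 1) + Q = -25 + Q)
470*(m(x(-5), 7) + 494) = 470*((-25 + (2 + (-5)³ - 6*(-5))/(-1 - 5)) + 494) = 470*((-25 + (2 - 125 + 30)/(-6)) + 494) = 470*((-25 - ⅙*(-93)) + 494) = 470*((-25 + 31/2) + 494) = 470*(-19/2 + 494) = 470*(969/2) = 227715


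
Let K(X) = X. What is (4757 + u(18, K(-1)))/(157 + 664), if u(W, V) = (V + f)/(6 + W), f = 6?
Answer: 114173/19704 ≈ 5.7944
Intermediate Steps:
u(W, V) = (6 + V)/(6 + W) (u(W, V) = (V + 6)/(6 + W) = (6 + V)/(6 + W))
(4757 + u(18, K(-1)))/(157 + 664) = (4757 + (6 - 1)/(6 + 18))/(157 + 664) = (4757 + 5/24)/821 = (4757 + (1/24)*5)*(1/821) = (4757 + 5/24)*(1/821) = (114173/24)*(1/821) = 114173/19704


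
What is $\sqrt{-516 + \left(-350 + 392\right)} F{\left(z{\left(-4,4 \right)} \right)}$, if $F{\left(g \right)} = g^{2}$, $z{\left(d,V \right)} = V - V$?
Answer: $0$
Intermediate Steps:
$z{\left(d,V \right)} = 0$
$\sqrt{-516 + \left(-350 + 392\right)} F{\left(z{\left(-4,4 \right)} \right)} = \sqrt{-516 + \left(-350 + 392\right)} 0^{2} = \sqrt{-516 + 42} \cdot 0 = \sqrt{-474} \cdot 0 = i \sqrt{474} \cdot 0 = 0$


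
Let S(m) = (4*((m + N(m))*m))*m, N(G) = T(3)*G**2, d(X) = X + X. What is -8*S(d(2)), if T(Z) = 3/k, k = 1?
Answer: -26624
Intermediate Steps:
d(X) = 2*X
T(Z) = 3 (T(Z) = 3/1 = 3*1 = 3)
N(G) = 3*G**2
S(m) = 4*m**2*(m + 3*m**2) (S(m) = (4*((m + 3*m**2)*m))*m = (4*(m*(m + 3*m**2)))*m = (4*m*(m + 3*m**2))*m = 4*m**2*(m + 3*m**2))
-8*S(d(2)) = -8*(2*2)**3*(4 + 12*(2*2)) = -8*4**3*(4 + 12*4) = -512*(4 + 48) = -512*52 = -8*3328 = -26624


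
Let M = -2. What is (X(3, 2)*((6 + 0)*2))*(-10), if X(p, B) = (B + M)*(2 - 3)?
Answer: 0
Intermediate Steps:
X(p, B) = 2 - B (X(p, B) = (B - 2)*(2 - 3) = (-2 + B)*(-1) = 2 - B)
(X(3, 2)*((6 + 0)*2))*(-10) = ((2 - 1*2)*((6 + 0)*2))*(-10) = ((2 - 2)*(6*2))*(-10) = (0*12)*(-10) = 0*(-10) = 0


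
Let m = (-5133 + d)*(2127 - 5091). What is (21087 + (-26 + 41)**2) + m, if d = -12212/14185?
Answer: 216152104308/14185 ≈ 1.5238e+7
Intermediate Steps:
d = -12212/14185 (d = -12212*1/14185 = -12212/14185 ≈ -0.86091)
m = 215849793588/14185 (m = (-5133 - 12212/14185)*(2127 - 5091) = -72823817/14185*(-2964) = 215849793588/14185 ≈ 1.5217e+7)
(21087 + (-26 + 41)**2) + m = (21087 + (-26 + 41)**2) + 215849793588/14185 = (21087 + 15**2) + 215849793588/14185 = (21087 + 225) + 215849793588/14185 = 21312 + 215849793588/14185 = 216152104308/14185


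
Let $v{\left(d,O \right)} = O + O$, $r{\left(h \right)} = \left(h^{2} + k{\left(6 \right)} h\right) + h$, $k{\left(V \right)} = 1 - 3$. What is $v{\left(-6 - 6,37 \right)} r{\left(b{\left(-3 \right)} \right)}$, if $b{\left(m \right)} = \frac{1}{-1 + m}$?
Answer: $\frac{185}{8} \approx 23.125$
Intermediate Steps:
$k{\left(V \right)} = -2$
$r{\left(h \right)} = h^{2} - h$ ($r{\left(h \right)} = \left(h^{2} - 2 h\right) + h = h^{2} - h$)
$v{\left(d,O \right)} = 2 O$
$v{\left(-6 - 6,37 \right)} r{\left(b{\left(-3 \right)} \right)} = 2 \cdot 37 \frac{-1 + \frac{1}{-1 - 3}}{-1 - 3} = 74 \frac{-1 + \frac{1}{-4}}{-4} = 74 \left(- \frac{-1 - \frac{1}{4}}{4}\right) = 74 \left(\left(- \frac{1}{4}\right) \left(- \frac{5}{4}\right)\right) = 74 \cdot \frac{5}{16} = \frac{185}{8}$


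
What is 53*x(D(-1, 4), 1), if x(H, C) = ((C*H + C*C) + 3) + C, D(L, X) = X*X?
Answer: 1113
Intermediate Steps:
D(L, X) = X**2
x(H, C) = 3 + C + C**2 + C*H (x(H, C) = ((C*H + C**2) + 3) + C = ((C**2 + C*H) + 3) + C = (3 + C**2 + C*H) + C = 3 + C + C**2 + C*H)
53*x(D(-1, 4), 1) = 53*(3 + 1 + 1**2 + 1*4**2) = 53*(3 + 1 + 1 + 1*16) = 53*(3 + 1 + 1 + 16) = 53*21 = 1113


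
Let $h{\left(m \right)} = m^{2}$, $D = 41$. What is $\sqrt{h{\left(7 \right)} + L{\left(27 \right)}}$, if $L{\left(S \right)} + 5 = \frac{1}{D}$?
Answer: $\frac{19 \sqrt{205}}{41} \approx 6.6351$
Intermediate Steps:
$L{\left(S \right)} = - \frac{204}{41}$ ($L{\left(S \right)} = -5 + \frac{1}{41} = - \frac{204}{41}$)
$\sqrt{h{\left(7 \right)} + L{\left(27 \right)}} = \sqrt{7^{2} - \frac{204}{41}} = \sqrt{49 - \frac{204}{41}} = \sqrt{\frac{1805}{41}} = \frac{19 \sqrt{205}}{41}$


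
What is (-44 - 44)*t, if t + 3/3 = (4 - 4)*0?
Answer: 88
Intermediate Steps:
t = -1 (t = -1 + (4 - 4)*0 = -1 + 0*0 = -1 + 0 = -1)
(-44 - 44)*t = (-44 - 44)*(-1) = -88*(-1) = 88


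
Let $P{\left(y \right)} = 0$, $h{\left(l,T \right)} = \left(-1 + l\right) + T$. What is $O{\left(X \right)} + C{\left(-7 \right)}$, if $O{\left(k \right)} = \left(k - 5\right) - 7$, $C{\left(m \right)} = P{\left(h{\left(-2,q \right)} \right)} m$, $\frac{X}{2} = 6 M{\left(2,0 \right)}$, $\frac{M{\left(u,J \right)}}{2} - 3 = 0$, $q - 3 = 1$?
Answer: $60$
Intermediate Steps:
$q = 4$ ($q = 3 + 1 = 4$)
$h{\left(l,T \right)} = -1 + T + l$
$M{\left(u,J \right)} = 6$ ($M{\left(u,J \right)} = 6 + 2 \cdot 0 = 6 + 0 = 6$)
$X = 72$ ($X = 2 \cdot 6 \cdot 6 = 2 \cdot 36 = 72$)
$C{\left(m \right)} = 0$ ($C{\left(m \right)} = 0 m = 0$)
$O{\left(k \right)} = -12 + k$ ($O{\left(k \right)} = \left(-5 + k\right) - 7 = -12 + k$)
$O{\left(X \right)} + C{\left(-7 \right)} = \left(-12 + 72\right) + 0 = 60 + 0 = 60$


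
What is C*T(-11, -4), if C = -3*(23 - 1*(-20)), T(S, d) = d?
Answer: 516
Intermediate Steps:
C = -129 (C = -3*(23 + 20) = -3*43 = -129)
C*T(-11, -4) = -129*(-4) = 516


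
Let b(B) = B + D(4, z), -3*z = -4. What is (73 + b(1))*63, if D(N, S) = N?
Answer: 4914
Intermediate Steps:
z = 4/3 (z = -⅓*(-4) = 4/3 ≈ 1.3333)
b(B) = 4 + B (b(B) = B + 4 = 4 + B)
(73 + b(1))*63 = (73 + (4 + 1))*63 = (73 + 5)*63 = 78*63 = 4914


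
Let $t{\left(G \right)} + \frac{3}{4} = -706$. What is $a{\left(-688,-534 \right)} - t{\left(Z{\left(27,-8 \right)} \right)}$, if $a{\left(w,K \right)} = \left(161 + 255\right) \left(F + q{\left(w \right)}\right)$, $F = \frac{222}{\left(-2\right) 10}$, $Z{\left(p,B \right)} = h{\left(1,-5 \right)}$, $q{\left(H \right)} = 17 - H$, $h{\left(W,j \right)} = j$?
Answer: $\frac{5787383}{20} \approx 2.8937 \cdot 10^{5}$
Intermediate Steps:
$Z{\left(p,B \right)} = -5$
$t{\left(G \right)} = - \frac{2827}{4}$ ($t{\left(G \right)} = - \frac{3}{4} - 706 = - \frac{2827}{4}$)
$F = - \frac{111}{10}$ ($F = \frac{222}{-20} = 222 \left(- \frac{1}{20}\right) = - \frac{111}{10} \approx -11.1$)
$a{\left(w,K \right)} = \frac{12272}{5} - 416 w$ ($a{\left(w,K \right)} = \left(161 + 255\right) \left(- \frac{111}{10} - \left(-17 + w\right)\right) = 416 \left(\frac{59}{10} - w\right) = \frac{12272}{5} - 416 w$)
$a{\left(-688,-534 \right)} - t{\left(Z{\left(27,-8 \right)} \right)} = \left(\frac{12272}{5} - -286208\right) - - \frac{2827}{4} = \left(\frac{12272}{5} + 286208\right) + \frac{2827}{4} = \frac{1443312}{5} + \frac{2827}{4} = \frac{5787383}{20}$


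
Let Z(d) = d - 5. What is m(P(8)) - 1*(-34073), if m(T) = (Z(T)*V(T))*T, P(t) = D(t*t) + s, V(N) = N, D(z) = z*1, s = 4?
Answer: 325385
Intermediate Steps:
D(z) = z
Z(d) = -5 + d
P(t) = 4 + t² (P(t) = t*t + 4 = t² + 4 = 4 + t²)
m(T) = T²*(-5 + T) (m(T) = ((-5 + T)*T)*T = (T*(-5 + T))*T = T²*(-5 + T))
m(P(8)) - 1*(-34073) = (4 + 8²)²*(-5 + (4 + 8²)) - 1*(-34073) = (4 + 64)²*(-5 + (4 + 64)) + 34073 = 68²*(-5 + 68) + 34073 = 4624*63 + 34073 = 291312 + 34073 = 325385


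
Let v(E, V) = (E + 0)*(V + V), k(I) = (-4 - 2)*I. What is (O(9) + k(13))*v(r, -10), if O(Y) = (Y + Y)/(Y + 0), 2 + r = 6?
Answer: 6080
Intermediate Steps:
k(I) = -6*I
r = 4 (r = -2 + 6 = 4)
v(E, V) = 2*E*V (v(E, V) = E*(2*V) = 2*E*V)
O(Y) = 2 (O(Y) = (2*Y)/Y = 2)
(O(9) + k(13))*v(r, -10) = (2 - 6*13)*(2*4*(-10)) = (2 - 78)*(-80) = -76*(-80) = 6080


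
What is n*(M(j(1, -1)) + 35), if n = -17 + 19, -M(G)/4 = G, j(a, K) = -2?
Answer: 86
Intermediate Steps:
M(G) = -4*G
n = 2
n*(M(j(1, -1)) + 35) = 2*(-4*(-2) + 35) = 2*(8 + 35) = 2*43 = 86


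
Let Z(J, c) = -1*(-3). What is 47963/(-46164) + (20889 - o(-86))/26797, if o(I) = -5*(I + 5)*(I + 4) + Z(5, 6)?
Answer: 1212023233/1237056708 ≈ 0.97976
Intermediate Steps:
Z(J, c) = 3
o(I) = 3 - 5*(4 + I)*(5 + I) (o(I) = -5*(I + 5)*(I + 4) + 3 = -5*(5 + I)*(4 + I) + 3 = -5*(4 + I)*(5 + I) + 3 = 3 - 5*(4 + I)*(5 + I))
47963/(-46164) + (20889 - o(-86))/26797 = 47963/(-46164) + (20889 - (-97 - 45*(-86) - 5*(-86)²))/26797 = 47963*(-1/46164) + (20889 - (-97 + 3870 - 5*7396))*(1/26797) = -47963/46164 + (20889 - (-97 + 3870 - 36980))*(1/26797) = -47963/46164 + (20889 - 1*(-33207))*(1/26797) = -47963/46164 + (20889 + 33207)*(1/26797) = -47963/46164 + 54096*(1/26797) = -47963/46164 + 54096/26797 = 1212023233/1237056708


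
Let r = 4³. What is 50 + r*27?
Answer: 1778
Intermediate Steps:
r = 64
50 + r*27 = 50 + 64*27 = 50 + 1728 = 1778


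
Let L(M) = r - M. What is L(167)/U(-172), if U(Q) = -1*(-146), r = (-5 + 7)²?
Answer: -163/146 ≈ -1.1164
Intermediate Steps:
r = 4 (r = 2² = 4)
L(M) = 4 - M
U(Q) = 146
L(167)/U(-172) = (4 - 1*167)/146 = (4 - 167)*(1/146) = -163*1/146 = -163/146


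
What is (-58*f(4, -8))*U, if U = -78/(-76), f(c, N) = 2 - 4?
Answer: 2262/19 ≈ 119.05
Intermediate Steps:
f(c, N) = -2
U = 39/38 (U = -78*(-1/76) = 39/38 ≈ 1.0263)
(-58*f(4, -8))*U = -58*(-2)*(39/38) = 116*(39/38) = 2262/19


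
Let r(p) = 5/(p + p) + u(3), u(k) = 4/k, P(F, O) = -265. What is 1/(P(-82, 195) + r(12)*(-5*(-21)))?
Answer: -8/825 ≈ -0.0096970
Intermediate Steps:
r(p) = 4/3 + 5/(2*p) (r(p) = 5/(p + p) + 4/3 = 5/(2*p) + 4*(1/3) = (1/(2*p))*5 + 4/3 = 5/(2*p) + 4/3 = 4/3 + 5/(2*p))
1/(P(-82, 195) + r(12)*(-5*(-21))) = 1/(-265 + ((1/6)*(15 + 8*12)/12)*(-5*(-21))) = 1/(-265 + ((1/6)*(1/12)*(15 + 96))*105) = 1/(-265 + ((1/6)*(1/12)*111)*105) = 1/(-265 + (37/24)*105) = 1/(-265 + 1295/8) = 1/(-825/8) = -8/825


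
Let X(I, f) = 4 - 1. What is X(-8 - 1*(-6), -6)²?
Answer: 9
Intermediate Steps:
X(I, f) = 3
X(-8 - 1*(-6), -6)² = 3² = 9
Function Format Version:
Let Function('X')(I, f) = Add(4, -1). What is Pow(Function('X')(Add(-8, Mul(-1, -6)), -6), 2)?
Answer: 9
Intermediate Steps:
Function('X')(I, f) = 3
Pow(Function('X')(Add(-8, Mul(-1, -6)), -6), 2) = Pow(3, 2) = 9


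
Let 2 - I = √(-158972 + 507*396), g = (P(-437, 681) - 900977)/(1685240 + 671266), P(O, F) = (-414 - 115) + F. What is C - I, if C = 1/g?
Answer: -1386052/300275 + 10*√418 ≈ 199.83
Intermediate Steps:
P(O, F) = -529 + F
g = -300275/785502 (g = ((-529 + 681) - 900977)/(1685240 + 671266) = (152 - 900977)/2356506 = -900825*1/2356506 = -300275/785502 ≈ -0.38227)
I = 2 - 10*√418 (I = 2 - √(-158972 + 507*396) = 2 - √(-158972 + 200772) = 2 - √41800 = 2 - 10*√418 ≈ -202.45)
C = -785502/300275 (C = 1/(-300275/785502) = -785502/300275 ≈ -2.6159)
C - I = -785502/300275 - (2 - 10*√418) = -785502/300275 + (-2 + 10*√418) = -1386052/300275 + 10*√418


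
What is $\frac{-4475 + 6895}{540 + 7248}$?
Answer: $\frac{55}{177} \approx 0.31073$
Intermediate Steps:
$\frac{-4475 + 6895}{540 + 7248} = \frac{2420}{7788} = 2420 \cdot \frac{1}{7788} = \frac{55}{177}$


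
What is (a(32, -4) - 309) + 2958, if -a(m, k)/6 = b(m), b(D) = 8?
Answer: 2601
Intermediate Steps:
a(m, k) = -48 (a(m, k) = -6*8 = -48)
(a(32, -4) - 309) + 2958 = (-48 - 309) + 2958 = -357 + 2958 = 2601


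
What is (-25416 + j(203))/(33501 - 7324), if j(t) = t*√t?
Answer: -25416/26177 + 203*√203/26177 ≈ -0.86044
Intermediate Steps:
j(t) = t^(3/2)
(-25416 + j(203))/(33501 - 7324) = (-25416 + 203^(3/2))/(33501 - 7324) = (-25416 + 203*√203)/26177 = (-25416 + 203*√203)*(1/26177) = -25416/26177 + 203*√203/26177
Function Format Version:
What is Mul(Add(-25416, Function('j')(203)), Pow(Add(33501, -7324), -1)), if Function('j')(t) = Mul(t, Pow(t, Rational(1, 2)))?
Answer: Add(Rational(-25416, 26177), Mul(Rational(203, 26177), Pow(203, Rational(1, 2)))) ≈ -0.86044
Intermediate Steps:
Function('j')(t) = Pow(t, Rational(3, 2))
Mul(Add(-25416, Function('j')(203)), Pow(Add(33501, -7324), -1)) = Mul(Add(-25416, Pow(203, Rational(3, 2))), Pow(Add(33501, -7324), -1)) = Mul(Add(-25416, Mul(203, Pow(203, Rational(1, 2)))), Pow(26177, -1)) = Mul(Add(-25416, Mul(203, Pow(203, Rational(1, 2)))), Rational(1, 26177)) = Add(Rational(-25416, 26177), Mul(Rational(203, 26177), Pow(203, Rational(1, 2))))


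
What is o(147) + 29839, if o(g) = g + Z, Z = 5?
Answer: 29991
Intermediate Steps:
o(g) = 5 + g (o(g) = g + 5 = 5 + g)
o(147) + 29839 = (5 + 147) + 29839 = 152 + 29839 = 29991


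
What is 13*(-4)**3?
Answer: -832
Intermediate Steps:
13*(-4)**3 = 13*(-64) = -832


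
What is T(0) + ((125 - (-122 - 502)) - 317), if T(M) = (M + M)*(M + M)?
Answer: 432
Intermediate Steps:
T(M) = 4*M**2 (T(M) = (2*M)*(2*M) = 4*M**2)
T(0) + ((125 - (-122 - 502)) - 317) = 4*0**2 + ((125 - (-122 - 502)) - 317) = 4*0 + ((125 - 1*(-624)) - 317) = 0 + ((125 + 624) - 317) = 0 + (749 - 317) = 0 + 432 = 432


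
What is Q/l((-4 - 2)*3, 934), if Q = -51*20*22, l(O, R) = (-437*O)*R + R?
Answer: -11220/3673889 ≈ -0.0030540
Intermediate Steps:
l(O, R) = R - 437*O*R (l(O, R) = -437*O*R + R = R - 437*O*R)
Q = -22440 (Q = -1020*22 = -22440)
Q/l((-4 - 2)*3, 934) = -22440*1/(934*(1 - 437*(-4 - 2)*3)) = -22440*1/(934*(1 - (-2622)*3)) = -22440*1/(934*(1 - 437*(-18))) = -22440*1/(934*(1 + 7866)) = -22440/(934*7867) = -22440/7347778 = -22440*1/7347778 = -11220/3673889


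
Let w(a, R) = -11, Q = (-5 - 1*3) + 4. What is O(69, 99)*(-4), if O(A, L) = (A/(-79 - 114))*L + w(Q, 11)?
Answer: 35816/193 ≈ 185.58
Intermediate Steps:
Q = -4 (Q = (-5 - 3) + 4 = -8 + 4 = -4)
O(A, L) = -11 - A*L/193 (O(A, L) = (A/(-79 - 114))*L - 11 = (A/(-193))*L - 11 = (-A/193)*L - 11 = -A*L/193 - 11 = -11 - A*L/193)
O(69, 99)*(-4) = (-11 - 1/193*69*99)*(-4) = (-11 - 6831/193)*(-4) = -8954/193*(-4) = 35816/193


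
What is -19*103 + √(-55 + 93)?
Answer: -1957 + √38 ≈ -1950.8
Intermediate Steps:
-19*103 + √(-55 + 93) = -1957 + √38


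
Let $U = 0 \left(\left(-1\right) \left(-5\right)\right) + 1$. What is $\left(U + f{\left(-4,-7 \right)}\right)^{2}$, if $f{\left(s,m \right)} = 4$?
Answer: $25$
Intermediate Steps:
$U = 1$ ($U = 0 \cdot 5 + 1 = 0 + 1 = 1$)
$\left(U + f{\left(-4,-7 \right)}\right)^{2} = \left(1 + 4\right)^{2} = 5^{2} = 25$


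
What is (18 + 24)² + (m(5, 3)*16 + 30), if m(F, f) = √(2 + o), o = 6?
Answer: 1794 + 32*√2 ≈ 1839.3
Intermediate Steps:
m(F, f) = 2*√2 (m(F, f) = √(2 + 6) = √8 = 2*√2)
(18 + 24)² + (m(5, 3)*16 + 30) = (18 + 24)² + ((2*√2)*16 + 30) = 42² + (32*√2 + 30) = 1764 + (30 + 32*√2) = 1794 + 32*√2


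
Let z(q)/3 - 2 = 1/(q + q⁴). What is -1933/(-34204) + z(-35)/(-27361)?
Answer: 2325190197497/41303988847940 ≈ 0.056295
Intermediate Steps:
z(q) = 6 + 3/(q + q⁴)
-1933/(-34204) + z(-35)/(-27361) = -1933/(-34204) + ((3 + 6*(-35) + 6*(-35)⁴)/(-35 + (-35)⁴))/(-27361) = -1933*(-1/34204) + ((3 - 210 + 6*1500625)/(-35 + 1500625))*(-1/27361) = 1933/34204 + ((3 - 210 + 9003750)/1500590)*(-1/27361) = 1933/34204 + ((1/1500590)*9003543)*(-1/27361) = 1933/34204 + (9003543/1500590)*(-1/27361) = 1933/34204 - 9003543/41057642990 = 2325190197497/41303988847940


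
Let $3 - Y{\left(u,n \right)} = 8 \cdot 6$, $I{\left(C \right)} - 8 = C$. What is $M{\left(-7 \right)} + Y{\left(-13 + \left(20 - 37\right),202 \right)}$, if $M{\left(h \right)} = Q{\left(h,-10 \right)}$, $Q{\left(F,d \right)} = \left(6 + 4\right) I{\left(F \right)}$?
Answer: $-35$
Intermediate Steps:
$I{\left(C \right)} = 8 + C$
$Q{\left(F,d \right)} = 80 + 10 F$ ($Q{\left(F,d \right)} = \left(6 + 4\right) \left(8 + F\right) = 10 \left(8 + F\right) = 80 + 10 F$)
$M{\left(h \right)} = 80 + 10 h$
$Y{\left(u,n \right)} = -45$ ($Y{\left(u,n \right)} = 3 - 8 \cdot 6 = 3 - 48 = -45$)
$M{\left(-7 \right)} + Y{\left(-13 + \left(20 - 37\right),202 \right)} = \left(80 + 10 \left(-7\right)\right) - 45 = \left(80 - 70\right) - 45 = 10 - 45 = -35$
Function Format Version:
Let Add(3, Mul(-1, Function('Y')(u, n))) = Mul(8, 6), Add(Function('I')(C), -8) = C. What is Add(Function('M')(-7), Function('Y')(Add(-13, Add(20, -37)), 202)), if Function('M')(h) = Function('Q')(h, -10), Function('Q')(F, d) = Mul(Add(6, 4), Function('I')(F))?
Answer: -35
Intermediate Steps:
Function('I')(C) = Add(8, C)
Function('Q')(F, d) = Add(80, Mul(10, F)) (Function('Q')(F, d) = Mul(Add(6, 4), Add(8, F)) = Mul(10, Add(8, F)) = Add(80, Mul(10, F)))
Function('M')(h) = Add(80, Mul(10, h))
Function('Y')(u, n) = -45 (Function('Y')(u, n) = Add(3, Mul(-1, Mul(8, 6))) = Add(3, Mul(-1, 48)) = Add(3, -48) = -45)
Add(Function('M')(-7), Function('Y')(Add(-13, Add(20, -37)), 202)) = Add(Add(80, Mul(10, -7)), -45) = Add(Add(80, -70), -45) = Add(10, -45) = -35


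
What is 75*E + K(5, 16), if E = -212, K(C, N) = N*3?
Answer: -15852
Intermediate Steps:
K(C, N) = 3*N
75*E + K(5, 16) = 75*(-212) + 3*16 = -15900 + 48 = -15852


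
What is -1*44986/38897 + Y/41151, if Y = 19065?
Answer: -369882527/533550149 ≈ -0.69325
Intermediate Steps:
-1*44986/38897 + Y/41151 = -1*44986/38897 + 19065/41151 = -44986*1/38897 + 19065*(1/41151) = -44986/38897 + 6355/13717 = -369882527/533550149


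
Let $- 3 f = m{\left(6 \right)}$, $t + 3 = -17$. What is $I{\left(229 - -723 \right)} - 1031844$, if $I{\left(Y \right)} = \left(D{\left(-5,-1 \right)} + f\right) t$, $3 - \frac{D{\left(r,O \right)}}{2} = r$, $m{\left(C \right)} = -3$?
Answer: $-1032184$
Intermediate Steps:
$t = -20$ ($t = -3 - 17 = -20$)
$f = 1$ ($f = \left(- \frac{1}{3}\right) \left(-3\right) = 1$)
$D{\left(r,O \right)} = 6 - 2 r$
$I{\left(Y \right)} = -340$ ($I{\left(Y \right)} = \left(\left(6 - -10\right) + 1\right) \left(-20\right) = \left(\left(6 + 10\right) + 1\right) \left(-20\right) = \left(16 + 1\right) \left(-20\right) = 17 \left(-20\right) = -340$)
$I{\left(229 - -723 \right)} - 1031844 = -340 - 1031844 = -1032184$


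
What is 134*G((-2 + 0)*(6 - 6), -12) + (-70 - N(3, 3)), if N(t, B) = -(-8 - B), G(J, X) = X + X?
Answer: -3297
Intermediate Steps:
G(J, X) = 2*X
N(t, B) = 8 + B
134*G((-2 + 0)*(6 - 6), -12) + (-70 - N(3, 3)) = 134*(2*(-12)) + (-70 - (8 + 3)) = 134*(-24) + (-70 - 1*11) = -3216 + (-70 - 11) = -3216 - 81 = -3297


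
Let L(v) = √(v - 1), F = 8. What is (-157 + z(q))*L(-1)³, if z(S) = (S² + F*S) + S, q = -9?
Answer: 314*I*√2 ≈ 444.06*I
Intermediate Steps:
L(v) = √(-1 + v)
z(S) = S² + 9*S (z(S) = (S² + 8*S) + S = S² + 9*S)
(-157 + z(q))*L(-1)³ = (-157 - 9*(9 - 9))*(√(-1 - 1))³ = (-157 - 9*0)*(√(-2))³ = (-157 + 0)*(I*√2)³ = -(-314)*I*√2 = 314*I*√2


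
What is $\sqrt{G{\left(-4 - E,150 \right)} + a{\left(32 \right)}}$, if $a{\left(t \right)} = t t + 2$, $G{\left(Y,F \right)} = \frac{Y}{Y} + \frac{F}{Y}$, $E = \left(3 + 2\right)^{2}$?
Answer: $\frac{\sqrt{859357}}{29} \approx 31.966$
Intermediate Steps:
$E = 25$ ($E = 5^{2} = 25$)
$G{\left(Y,F \right)} = 1 + \frac{F}{Y}$
$a{\left(t \right)} = 2 + t^{2}$ ($a{\left(t \right)} = t^{2} + 2 = 2 + t^{2}$)
$\sqrt{G{\left(-4 - E,150 \right)} + a{\left(32 \right)}} = \sqrt{\frac{150 - 29}{-4 - 25} + \left(2 + 32^{2}\right)} = \sqrt{\frac{150 - 29}{-4 - 25} + \left(2 + 1024\right)} = \sqrt{\frac{150 - 29}{-29} + 1026} = \sqrt{\left(- \frac{1}{29}\right) 121 + 1026} = \sqrt{- \frac{121}{29} + 1026} = \sqrt{\frac{29633}{29}} = \frac{\sqrt{859357}}{29}$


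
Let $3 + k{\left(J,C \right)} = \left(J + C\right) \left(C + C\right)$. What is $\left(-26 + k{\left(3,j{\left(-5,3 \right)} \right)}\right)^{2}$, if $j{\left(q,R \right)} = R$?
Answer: $49$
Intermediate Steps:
$k{\left(J,C \right)} = -3 + 2 C \left(C + J\right)$ ($k{\left(J,C \right)} = -3 + \left(J + C\right) \left(C + C\right) = -3 + \left(C + J\right) 2 C = -3 + 2 C \left(C + J\right)$)
$\left(-26 + k{\left(3,j{\left(-5,3 \right)} \right)}\right)^{2} = \left(-26 + \left(-3 + 2 \cdot 3^{2} + 2 \cdot 3 \cdot 3\right)\right)^{2} = \left(-26 + \left(-3 + 2 \cdot 9 + 18\right)\right)^{2} = \left(-26 + \left(-3 + 18 + 18\right)\right)^{2} = \left(-26 + 33\right)^{2} = 7^{2} = 49$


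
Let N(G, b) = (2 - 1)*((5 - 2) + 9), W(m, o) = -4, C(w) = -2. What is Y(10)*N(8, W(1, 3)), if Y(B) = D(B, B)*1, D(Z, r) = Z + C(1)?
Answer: 96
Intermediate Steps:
D(Z, r) = -2 + Z (D(Z, r) = Z - 2 = -2 + Z)
N(G, b) = 12 (N(G, b) = 1*(3 + 9) = 1*12 = 12)
Y(B) = -2 + B (Y(B) = (-2 + B)*1 = -2 + B)
Y(10)*N(8, W(1, 3)) = (-2 + 10)*12 = 8*12 = 96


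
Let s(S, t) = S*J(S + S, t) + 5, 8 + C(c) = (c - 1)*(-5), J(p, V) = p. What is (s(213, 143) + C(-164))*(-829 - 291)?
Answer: -102547200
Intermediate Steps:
C(c) = -3 - 5*c (C(c) = -8 + (c - 1)*(-5) = -8 + (-1 + c)*(-5) = -8 + (5 - 5*c) = -3 - 5*c)
s(S, t) = 5 + 2*S**2 (s(S, t) = S*(S + S) + 5 = S*(2*S) + 5 = 2*S**2 + 5 = 5 + 2*S**2)
(s(213, 143) + C(-164))*(-829 - 291) = ((5 + 2*213**2) + (-3 - 5*(-164)))*(-829 - 291) = ((5 + 2*45369) + (-3 + 820))*(-1120) = ((5 + 90738) + 817)*(-1120) = (90743 + 817)*(-1120) = 91560*(-1120) = -102547200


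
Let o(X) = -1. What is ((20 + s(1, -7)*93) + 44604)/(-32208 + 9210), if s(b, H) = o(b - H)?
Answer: -44531/22998 ≈ -1.9363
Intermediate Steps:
s(b, H) = -1
((20 + s(1, -7)*93) + 44604)/(-32208 + 9210) = ((20 - 1*93) + 44604)/(-32208 + 9210) = ((20 - 93) + 44604)/(-22998) = (-73 + 44604)*(-1/22998) = 44531*(-1/22998) = -44531/22998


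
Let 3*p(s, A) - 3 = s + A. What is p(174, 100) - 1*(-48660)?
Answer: 146257/3 ≈ 48752.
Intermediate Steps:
p(s, A) = 1 + A/3 + s/3 (p(s, A) = 1 + (s + A)/3 = 1 + (A + s)/3 = 1 + (A/3 + s/3) = 1 + A/3 + s/3)
p(174, 100) - 1*(-48660) = (1 + (⅓)*100 + (⅓)*174) - 1*(-48660) = (1 + 100/3 + 58) + 48660 = 277/3 + 48660 = 146257/3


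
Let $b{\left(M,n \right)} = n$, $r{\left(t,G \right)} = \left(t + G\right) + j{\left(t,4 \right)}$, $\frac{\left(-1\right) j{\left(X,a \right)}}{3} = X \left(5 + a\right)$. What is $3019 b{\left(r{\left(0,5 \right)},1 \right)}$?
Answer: $3019$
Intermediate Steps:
$j{\left(X,a \right)} = - 3 X \left(5 + a\right)$
$r{\left(t,G \right)} = G - 26 t$ ($r{\left(t,G \right)} = \left(t + G\right) - 3 t \left(5 + 4\right) = \left(G + t\right) - 3 t 9 = \left(G + t\right) - 27 t = G - 26 t$)
$3019 b{\left(r{\left(0,5 \right)},1 \right)} = 3019 \cdot 1 = 3019$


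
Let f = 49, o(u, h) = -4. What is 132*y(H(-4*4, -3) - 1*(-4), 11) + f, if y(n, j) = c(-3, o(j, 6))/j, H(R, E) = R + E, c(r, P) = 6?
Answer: 121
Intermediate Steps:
H(R, E) = E + R
y(n, j) = 6/j
132*y(H(-4*4, -3) - 1*(-4), 11) + f = 132*(6/11) + 49 = 72 + 49 = 121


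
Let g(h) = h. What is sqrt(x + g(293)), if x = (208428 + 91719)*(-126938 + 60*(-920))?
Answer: I*sqrt(54668173993) ≈ 2.3381e+5*I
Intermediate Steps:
x = -54668174286 (x = 300147*(-126938 - 55200) = 300147*(-182138) = -54668174286)
sqrt(x + g(293)) = sqrt(-54668174286 + 293) = sqrt(-54668173993) = I*sqrt(54668173993)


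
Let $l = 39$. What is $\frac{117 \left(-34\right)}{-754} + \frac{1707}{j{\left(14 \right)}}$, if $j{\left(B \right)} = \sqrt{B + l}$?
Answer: $\frac{153}{29} + \frac{1707 \sqrt{53}}{53} \approx 239.75$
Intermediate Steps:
$j{\left(B \right)} = \sqrt{39 + B}$ ($j{\left(B \right)} = \sqrt{B + 39} = \sqrt{39 + B}$)
$\frac{117 \left(-34\right)}{-754} + \frac{1707}{j{\left(14 \right)}} = \frac{117 \left(-34\right)}{-754} + \frac{1707}{\sqrt{39 + 14}} = \left(-3978\right) \left(- \frac{1}{754}\right) + \frac{1707}{\sqrt{53}} = \frac{153}{29} + 1707 \frac{\sqrt{53}}{53} = \frac{153}{29} + \frac{1707 \sqrt{53}}{53}$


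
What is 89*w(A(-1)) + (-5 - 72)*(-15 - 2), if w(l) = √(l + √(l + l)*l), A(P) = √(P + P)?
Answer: 1309 + 89*√(I*√2 + 2*2^(¼)*I^(3/2)) ≈ 1394.4 + 143.58*I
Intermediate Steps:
A(P) = √2*√P (A(P) = √(2*P) = √2*√P)
w(l) = √(l + √2*l^(3/2)) (w(l) = √(l + √(2*l)*l) = √(l + (√2*√l)*l) = √(l + √2*l^(3/2)))
89*w(A(-1)) + (-5 - 72)*(-15 - 2) = 89*√(√2*√(-1) + √2*(√2*√(-1))^(3/2)) + (-5 - 72)*(-15 - 2) = 89*√(√2*I + √2*(√2*I)^(3/2)) - 77*(-17) = 89*√(I*√2 + √2*(I*√2)^(3/2)) + 1309 = 89*√(I*√2 + √2*(2^(¾)*I^(3/2))) + 1309 = 89*√(I*√2 + 2*2^(¼)*I^(3/2)) + 1309 = 1309 + 89*√(I*√2 + 2*2^(¼)*I^(3/2))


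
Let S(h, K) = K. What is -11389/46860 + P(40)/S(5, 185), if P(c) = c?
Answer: -46513/1733820 ≈ -0.026827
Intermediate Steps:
-11389/46860 + P(40)/S(5, 185) = -11389/46860 + 40/185 = -11389*1/46860 + 40*(1/185) = -11389/46860 + 8/37 = -46513/1733820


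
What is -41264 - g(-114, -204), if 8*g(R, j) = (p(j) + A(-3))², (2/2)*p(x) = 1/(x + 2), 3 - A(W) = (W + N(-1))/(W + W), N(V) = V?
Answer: -121231001353/2937888 ≈ -41265.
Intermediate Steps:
A(W) = 3 - (-1 + W)/(2*W) (A(W) = 3 - (W - 1)/(W + W) = 3 - (-1 + W)/(2*W))
p(x) = 1/(2 + x) (p(x) = 1/(x + 2) = 1/(2 + x))
g(R, j) = (7/3 + 1/(2 + j))²/8 (g(R, j) = (1/(2 + j) + (½)*(1 + 5*(-3))/(-3))²/8 = (1/(2 + j) + (½)*(-⅓)*(1 - 15))²/8 = (1/(2 + j) + (½)*(-⅓)*(-14))²/8 = (1/(2 + j) + 7/3)²/8 = (7/3 + 1/(2 + j))²/8)
-41264 - g(-114, -204) = -41264 - (17 + 7*(-204))²/(72*(2 - 204)²) = -41264 - (17 - 1428)²/(72*(-202)²) = -41264 - (-1411)²/(72*40804) = -41264 - 1990921/(72*40804) = -41264 - 1*1990921/2937888 = -41264 - 1990921/2937888 = -121231001353/2937888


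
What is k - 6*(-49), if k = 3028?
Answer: 3322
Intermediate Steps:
k - 6*(-49) = 3028 - 6*(-49) = 3028 + 294 = 3322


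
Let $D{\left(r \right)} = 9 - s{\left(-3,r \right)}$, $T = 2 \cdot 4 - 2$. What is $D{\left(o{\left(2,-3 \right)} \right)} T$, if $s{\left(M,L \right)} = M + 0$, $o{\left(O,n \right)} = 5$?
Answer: $72$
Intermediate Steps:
$s{\left(M,L \right)} = M$
$T = 6$ ($T = 8 - 2 = 6$)
$D{\left(r \right)} = 12$ ($D{\left(r \right)} = 9 - -3 = 9 + 3 = 12$)
$D{\left(o{\left(2,-3 \right)} \right)} T = 12 \cdot 6 = 72$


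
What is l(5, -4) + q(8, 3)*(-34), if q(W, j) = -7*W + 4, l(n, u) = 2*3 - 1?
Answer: 1773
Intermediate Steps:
l(n, u) = 5 (l(n, u) = 6 - 1 = 5)
q(W, j) = 4 - 7*W
l(5, -4) + q(8, 3)*(-34) = 5 + (4 - 7*8)*(-34) = 5 + (4 - 56)*(-34) = 5 - 52*(-34) = 5 + 1768 = 1773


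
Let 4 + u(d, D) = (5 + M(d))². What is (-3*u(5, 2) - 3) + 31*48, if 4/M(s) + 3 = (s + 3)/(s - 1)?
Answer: 1494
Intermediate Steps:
M(s) = 4/(-3 + (3 + s)/(-1 + s)) (M(s) = 4/(-3 + (s + 3)/(s - 1)) = 4/(-3 + (3 + s)/(-1 + s)))
u(d, D) = -4 + (5 + 2*(1 - d)/(-3 + d))²
(-3*u(5, 2) - 3) + 31*48 = (-3*(-4 + (-13 + 3*5)²/(-3 + 5)²) - 3) + 31*48 = (-3*(-4 + (-13 + 15)²/2²) - 3) + 1488 = (-3*(-4 + 2²*(¼)) - 3) + 1488 = (-3*(-4 + 4*(¼)) - 3) + 1488 = (-3*(-4 + 1) - 3) + 1488 = (-3*(-3) - 3) + 1488 = (9 - 3) + 1488 = 6 + 1488 = 1494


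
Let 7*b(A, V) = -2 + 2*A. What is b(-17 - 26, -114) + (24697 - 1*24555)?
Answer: 906/7 ≈ 129.43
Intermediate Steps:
b(A, V) = -2/7 + 2*A/7 (b(A, V) = (-2 + 2*A)/7 = -2/7 + 2*A/7)
b(-17 - 26, -114) + (24697 - 1*24555) = (-2/7 + 2*(-17 - 26)/7) + (24697 - 1*24555) = (-2/7 + (2/7)*(-43)) + (24697 - 24555) = (-2/7 - 86/7) + 142 = -88/7 + 142 = 906/7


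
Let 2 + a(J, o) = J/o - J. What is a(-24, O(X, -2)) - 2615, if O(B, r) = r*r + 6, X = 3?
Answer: -12977/5 ≈ -2595.4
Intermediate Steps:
O(B, r) = 6 + r² (O(B, r) = r² + 6 = 6 + r²)
a(J, o) = -2 - J + J/o (a(J, o) = -2 + (J/o - J) = -2 + (-J + J/o) = -2 - J + J/o)
a(-24, O(X, -2)) - 2615 = (-2 - 1*(-24) - 24/(6 + (-2)²)) - 2615 = (-2 + 24 - 24/(6 + 4)) - 2615 = (-2 + 24 - 24/10) - 2615 = (-2 + 24 - 24*⅒) - 2615 = (-2 + 24 - 12/5) - 2615 = 98/5 - 2615 = -12977/5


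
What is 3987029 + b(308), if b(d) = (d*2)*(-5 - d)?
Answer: 3794221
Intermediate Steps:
b(d) = 2*d*(-5 - d) (b(d) = (2*d)*(-5 - d) = 2*d*(-5 - d))
3987029 + b(308) = 3987029 - 2*308*(5 + 308) = 3987029 - 2*308*313 = 3987029 - 192808 = 3794221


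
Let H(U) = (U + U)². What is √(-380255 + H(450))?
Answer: √429745 ≈ 655.55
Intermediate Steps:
H(U) = 4*U² (H(U) = (2*U)² = 4*U²)
√(-380255 + H(450)) = √(-380255 + 4*450²) = √(-380255 + 4*202500) = √(-380255 + 810000) = √429745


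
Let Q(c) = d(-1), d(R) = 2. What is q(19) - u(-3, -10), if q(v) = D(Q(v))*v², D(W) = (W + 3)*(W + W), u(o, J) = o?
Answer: 7223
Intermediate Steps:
Q(c) = 2
D(W) = 2*W*(3 + W) (D(W) = (3 + W)*(2*W) = 2*W*(3 + W))
q(v) = 20*v² (q(v) = (2*2*(3 + 2))*v² = (2*2*5)*v² = 20*v²)
q(19) - u(-3, -10) = 20*19² - 1*(-3) = 20*361 + 3 = 7220 + 3 = 7223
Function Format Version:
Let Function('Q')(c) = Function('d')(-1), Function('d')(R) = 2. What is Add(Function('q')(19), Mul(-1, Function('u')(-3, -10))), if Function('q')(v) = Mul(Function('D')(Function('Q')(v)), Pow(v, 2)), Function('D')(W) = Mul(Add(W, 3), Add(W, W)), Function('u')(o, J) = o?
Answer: 7223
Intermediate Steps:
Function('Q')(c) = 2
Function('D')(W) = Mul(2, W, Add(3, W)) (Function('D')(W) = Mul(Add(3, W), Mul(2, W)) = Mul(2, W, Add(3, W)))
Function('q')(v) = Mul(20, Pow(v, 2)) (Function('q')(v) = Mul(Mul(2, 2, Add(3, 2)), Pow(v, 2)) = Mul(Mul(2, 2, 5), Pow(v, 2)) = Mul(20, Pow(v, 2)))
Add(Function('q')(19), Mul(-1, Function('u')(-3, -10))) = Add(Mul(20, Pow(19, 2)), Mul(-1, -3)) = Add(Mul(20, 361), 3) = Add(7220, 3) = 7223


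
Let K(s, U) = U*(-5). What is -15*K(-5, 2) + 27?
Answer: 177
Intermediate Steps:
K(s, U) = -5*U
-15*K(-5, 2) + 27 = -(-75)*2 + 27 = -15*(-10) + 27 = 150 + 27 = 177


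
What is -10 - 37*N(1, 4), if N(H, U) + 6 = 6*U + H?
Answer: -713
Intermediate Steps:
N(H, U) = -6 + H + 6*U (N(H, U) = -6 + (6*U + H) = -6 + (H + 6*U) = -6 + H + 6*U)
-10 - 37*N(1, 4) = -10 - 37*(-6 + 1 + 6*4) = -10 - 37*(-6 + 1 + 24) = -10 - 37*19 = -10 - 703 = -713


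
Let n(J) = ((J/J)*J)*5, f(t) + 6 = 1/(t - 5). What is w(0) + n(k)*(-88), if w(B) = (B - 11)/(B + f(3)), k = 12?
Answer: -68618/13 ≈ -5278.3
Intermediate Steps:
f(t) = -6 + 1/(-5 + t) (f(t) = -6 + 1/(t - 5) = -6 + 1/(-5 + t))
w(B) = (-11 + B)/(-13/2 + B) (w(B) = (B - 11)/(B + (31 - 6*3)/(-5 + 3)) = (-11 + B)/(B + (31 - 18)/(-2)) = (-11 + B)/(B - ½*13) = (-11 + B)/(B - 13/2) = (-11 + B)/(-13/2 + B))
n(J) = 5*J (n(J) = (1*J)*5 = J*5 = 5*J)
w(0) + n(k)*(-88) = 2*(-11 + 0)/(-13 + 2*0) + (5*12)*(-88) = 2*(-11)/(-13 + 0) + 60*(-88) = 2*(-11)/(-13) - 5280 = 2*(-1/13)*(-11) - 5280 = 22/13 - 5280 = -68618/13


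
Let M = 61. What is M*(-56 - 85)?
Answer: -8601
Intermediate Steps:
M*(-56 - 85) = 61*(-56 - 85) = 61*(-141) = -8601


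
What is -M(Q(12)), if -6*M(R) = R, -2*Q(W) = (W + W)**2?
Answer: -48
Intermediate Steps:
Q(W) = -2*W**2 (Q(W) = -(W + W)**2/2 = -4*W**2/2 = -2*W**2)
M(R) = -R/6
-M(Q(12)) = -(-1)*(-2*12**2)/6 = -(-1)*(-2*144)/6 = -(-1)*(-288)/6 = -1*48 = -48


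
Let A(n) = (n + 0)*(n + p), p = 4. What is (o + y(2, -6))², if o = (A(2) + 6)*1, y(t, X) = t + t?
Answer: 484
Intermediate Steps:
A(n) = n*(4 + n) (A(n) = (n + 0)*(n + 4) = n*(4 + n))
y(t, X) = 2*t
o = 18 (o = (2*(4 + 2) + 6)*1 = (2*6 + 6)*1 = (12 + 6)*1 = 18*1 = 18)
(o + y(2, -6))² = (18 + 2*2)² = (18 + 4)² = 22² = 484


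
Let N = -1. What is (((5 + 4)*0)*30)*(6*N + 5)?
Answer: 0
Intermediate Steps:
(((5 + 4)*0)*30)*(6*N + 5) = (((5 + 4)*0)*30)*(6*(-1) + 5) = ((9*0)*30)*(-6 + 5) = (0*30)*(-1) = 0*(-1) = 0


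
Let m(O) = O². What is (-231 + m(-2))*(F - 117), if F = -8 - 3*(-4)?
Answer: 25651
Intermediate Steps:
F = 4 (F = -8 + 12 = 4)
(-231 + m(-2))*(F - 117) = (-231 + (-2)²)*(4 - 117) = (-231 + 4)*(-113) = -227*(-113) = 25651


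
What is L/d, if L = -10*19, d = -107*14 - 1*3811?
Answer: 190/5309 ≈ 0.035788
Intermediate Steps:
d = -5309 (d = -1498 - 3811 = -5309)
L = -190
L/d = -190/(-5309) = -190*(-1/5309) = 190/5309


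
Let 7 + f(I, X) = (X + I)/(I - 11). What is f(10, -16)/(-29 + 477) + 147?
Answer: 65855/448 ≈ 147.00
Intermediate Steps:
f(I, X) = -7 + (I + X)/(-11 + I) (f(I, X) = -7 + (X + I)/(I - 11) = -7 + (I + X)/(-11 + I))
f(10, -16)/(-29 + 477) + 147 = ((77 - 16 - 6*10)/(-11 + 10))/(-29 + 477) + 147 = ((77 - 16 - 60)/(-1))/448 + 147 = (-1*1)/448 + 147 = (1/448)*(-1) + 147 = -1/448 + 147 = 65855/448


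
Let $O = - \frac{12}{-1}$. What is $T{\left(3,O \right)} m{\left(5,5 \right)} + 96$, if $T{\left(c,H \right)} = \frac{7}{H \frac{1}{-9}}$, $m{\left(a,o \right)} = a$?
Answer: $\frac{279}{4} \approx 69.75$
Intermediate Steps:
$O = 12$ ($O = \left(-12\right) \left(-1\right) = 12$)
$T{\left(c,H \right)} = - \frac{63}{H}$ ($T{\left(c,H \right)} = \frac{7}{H \left(- \frac{1}{9}\right)} = \frac{7}{\left(- \frac{1}{9}\right) H} = 7 \left(- \frac{9}{H}\right) = - \frac{63}{H}$)
$T{\left(3,O \right)} m{\left(5,5 \right)} + 96 = - \frac{63}{12} \cdot 5 + 96 = \left(-63\right) \frac{1}{12} \cdot 5 + 96 = \left(- \frac{21}{4}\right) 5 + 96 = - \frac{105}{4} + 96 = \frac{279}{4}$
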